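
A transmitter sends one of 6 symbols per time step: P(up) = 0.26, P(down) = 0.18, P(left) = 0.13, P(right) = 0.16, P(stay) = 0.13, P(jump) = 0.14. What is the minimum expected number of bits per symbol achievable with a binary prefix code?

2.56 bits/symbol

Repeatedly combine the two least-probable nodes; the expected code length is the sum of the merged weights.
merge 13/100 + 13/100 → 13/50
merge 7/50 + 4/25 → 3/10
merge 9/50 + 13/50 → 11/25
merge 13/50 + 3/10 → 14/25
merge 11/25 + 14/25 → 1
L = 13/50 + 3/10 + 11/25 + 14/25 + 1 = 64/25 = 2.56 bits/symbol.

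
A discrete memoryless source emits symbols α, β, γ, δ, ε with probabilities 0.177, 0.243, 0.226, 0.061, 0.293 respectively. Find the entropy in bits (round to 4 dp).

2.1881 bits

H = −Σ pᵢ log₂ pᵢ.
−0.177·log₂(0.177) = 0.4422
−0.243·log₂(0.243) = 0.4960
−0.226·log₂(0.226) = 0.4849
−0.061·log₂(0.061) = 0.2461
−0.293·log₂(0.293) = 0.5189
Sum ≈ 2.1881 → 2.1881 bits.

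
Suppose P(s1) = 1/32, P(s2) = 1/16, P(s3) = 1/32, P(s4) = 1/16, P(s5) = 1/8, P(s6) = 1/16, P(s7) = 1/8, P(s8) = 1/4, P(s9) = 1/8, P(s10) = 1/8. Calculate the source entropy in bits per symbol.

Each probability is a power of 1/2, so log₂(1/p) is an integer.
H = Σ p·log₂(1/p) = 1/32·5 + 1/16·4 + 1/32·5 + 1/16·4 + 1/8·3 + 1/16·4 + 1/8·3 + 1/4·2 + 1/8·3 + 1/8·3 = 3.0625 bits.

3.0625 bits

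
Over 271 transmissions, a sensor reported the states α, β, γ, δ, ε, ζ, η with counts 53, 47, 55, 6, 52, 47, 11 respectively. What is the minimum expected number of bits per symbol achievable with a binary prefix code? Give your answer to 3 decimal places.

2.664 bits/symbol

Probabilities are the counts divided by 271.
Repeatedly combine the two least-probable nodes; the expected code length is the sum of the merged weights.
merge 6/271 + 11/271 → 17/271
merge 17/271 + 47/271 → 64/271
merge 47/271 + 52/271 → 99/271
merge 53/271 + 55/271 → 108/271
merge 64/271 + 99/271 → 163/271
merge 108/271 + 163/271 → 1
L = 17/271 + 64/271 + 99/271 + 108/271 + 163/271 + 1 = 722/271 ≈ 2.664 bits/symbol.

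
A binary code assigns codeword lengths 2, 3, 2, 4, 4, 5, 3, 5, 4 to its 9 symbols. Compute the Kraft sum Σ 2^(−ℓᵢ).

1

With common denominator 2^5 = 32: Σ 2^(−ℓᵢ) = 8/32 + 4/32 + 8/32 + 2/32 + 2/32 + 1/32 + 4/32 + 1/32 + 2/32 = 32/32 = 1.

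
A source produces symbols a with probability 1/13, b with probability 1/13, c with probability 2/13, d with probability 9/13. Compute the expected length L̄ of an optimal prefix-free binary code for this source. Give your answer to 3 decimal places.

1.462 bits/symbol

Repeatedly combine the two least-probable nodes; the expected code length is the sum of the merged weights.
merge 1/13 + 1/13 → 2/13
merge 2/13 + 2/13 → 4/13
merge 4/13 + 9/13 → 1
L = 2/13 + 4/13 + 1 = 19/13 ≈ 1.462 bits/symbol.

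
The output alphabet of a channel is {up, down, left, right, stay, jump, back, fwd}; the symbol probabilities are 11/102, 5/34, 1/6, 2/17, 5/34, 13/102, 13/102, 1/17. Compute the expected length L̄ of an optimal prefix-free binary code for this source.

Repeatedly combine the two least-probable nodes; the expected code length is the sum of the merged weights.
merge 1/17 + 11/102 → 1/6
merge 2/17 + 13/102 → 25/102
merge 13/102 + 5/34 → 14/51
merge 5/34 + 1/6 → 16/51
merge 1/6 + 25/102 → 7/17
merge 14/51 + 16/51 → 10/17
merge 7/17 + 10/17 → 1
L = 1/6 + 25/102 + 14/51 + 16/51 + 7/17 + 10/17 + 1 = 3 bits/symbol.

3 bits/symbol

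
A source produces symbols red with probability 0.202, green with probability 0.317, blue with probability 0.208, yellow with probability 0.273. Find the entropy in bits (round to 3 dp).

H = −Σ pᵢ log₂ pᵢ.
−0.202·log₂(0.202) = 0.4661
−0.317·log₂(0.317) = 0.5254
−0.208·log₂(0.208) = 0.4712
−0.273·log₂(0.273) = 0.5113
Sum ≈ 1.9741 → 1.974 bits.

1.974 bits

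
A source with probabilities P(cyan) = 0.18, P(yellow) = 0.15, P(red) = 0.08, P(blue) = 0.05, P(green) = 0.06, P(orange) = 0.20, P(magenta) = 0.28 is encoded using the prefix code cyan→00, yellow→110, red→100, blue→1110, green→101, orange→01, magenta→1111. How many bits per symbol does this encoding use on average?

2.95 bits/symbol

L̄ = Σ pᵢ·ℓᵢ = 0.18·2 + 0.15·3 + 0.08·3 + 0.05·4 + 0.06·3 + 0.20·2 + 0.28·4 = 2.95 bits/symbol.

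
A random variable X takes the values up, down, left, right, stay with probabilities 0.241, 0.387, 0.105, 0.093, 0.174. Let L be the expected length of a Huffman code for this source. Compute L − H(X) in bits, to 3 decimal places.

0.059 bits

Entropy H = −Σ p log₂ p ≈ 2.1238 bits.
Huffman merges: 93/1000+21/200→99/500; 87/500+99/500→93/250; 241/1000+93/250→613/1000; 387/1000+613/1000→1. L = 2183/1000 ≈ 2.1830.
L − H = 2.1830 − 2.1238 = 0.059 bits.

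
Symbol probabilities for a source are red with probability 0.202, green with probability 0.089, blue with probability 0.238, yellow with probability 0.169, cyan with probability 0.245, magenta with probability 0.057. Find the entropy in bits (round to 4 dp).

2.4358 bits

H = −Σ pᵢ log₂ pᵢ.
−0.202·log₂(0.202) = 0.4661
−0.089·log₂(0.089) = 0.3106
−0.238·log₂(0.238) = 0.4929
−0.169·log₂(0.169) = 0.4335
−0.245·log₂(0.245) = 0.4971
−0.057·log₂(0.057) = 0.2356
Sum ≈ 2.4358 → 2.4358 bits.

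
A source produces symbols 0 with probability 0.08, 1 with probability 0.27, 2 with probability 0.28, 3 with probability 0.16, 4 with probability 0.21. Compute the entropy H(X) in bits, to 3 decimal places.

2.212 bits

H = −Σ pᵢ log₂ pᵢ.
−0.08·log₂(0.08) = 0.2915
−0.27·log₂(0.27) = 0.5100
−0.28·log₂(0.28) = 0.5142
−0.16·log₂(0.16) = 0.4230
−0.21·log₂(0.21) = 0.4728
Sum ≈ 2.2116 → 2.212 bits.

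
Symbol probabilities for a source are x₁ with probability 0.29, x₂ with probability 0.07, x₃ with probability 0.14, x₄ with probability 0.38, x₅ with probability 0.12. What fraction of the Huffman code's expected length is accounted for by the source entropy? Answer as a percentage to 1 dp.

Entropy H = −Σ p log₂ p ≈ 2.0811 bits.
Huffman merges: 7/100+3/25→19/100; 7/50+19/100→33/100; 29/100+33/100→31/50; 19/50+31/50→1. L = 107/50 ≈ 2.1400.
Efficiency = H/L = 2.0811/2.1400 = 97.2%.

97.2%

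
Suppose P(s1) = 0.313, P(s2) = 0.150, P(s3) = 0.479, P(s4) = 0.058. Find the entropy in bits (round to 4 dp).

1.6820 bits

H = −Σ pᵢ log₂ pᵢ.
−0.313·log₂(0.313) = 0.5245
−0.150·log₂(0.150) = 0.4105
−0.479·log₂(0.479) = 0.5087
−0.058·log₂(0.058) = 0.2383
Sum ≈ 1.6820 → 1.6820 bits.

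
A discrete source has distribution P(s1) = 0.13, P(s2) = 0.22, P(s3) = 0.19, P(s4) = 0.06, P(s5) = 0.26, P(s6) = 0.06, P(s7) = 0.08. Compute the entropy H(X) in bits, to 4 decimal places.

2.6023 bits

H = −Σ pᵢ log₂ pᵢ.
−0.13·log₂(0.13) = 0.3826
−0.22·log₂(0.22) = 0.4806
−0.19·log₂(0.19) = 0.4552
−0.06·log₂(0.06) = 0.2435
−0.26·log₂(0.26) = 0.5053
−0.06·log₂(0.06) = 0.2435
−0.08·log₂(0.08) = 0.2915
Sum ≈ 2.6023 → 2.6023 bits.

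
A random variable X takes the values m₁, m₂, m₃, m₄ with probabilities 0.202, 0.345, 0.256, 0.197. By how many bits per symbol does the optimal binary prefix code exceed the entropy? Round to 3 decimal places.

Entropy H = −Σ p log₂ p ≈ 1.9608 bits.
Huffman merges: 197/1000+101/500→399/1000; 32/125+69/200→601/1000; 399/1000+601/1000→1. L = 2 ≈ 2.0000.
L − H = 2.0000 − 1.9608 = 0.039 bits.

0.039 bits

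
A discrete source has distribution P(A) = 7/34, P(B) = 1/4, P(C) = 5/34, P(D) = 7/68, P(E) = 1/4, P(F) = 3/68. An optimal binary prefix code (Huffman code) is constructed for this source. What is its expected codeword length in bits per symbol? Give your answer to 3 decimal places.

2.441 bits/symbol

Repeatedly combine the two least-probable nodes; the expected code length is the sum of the merged weights.
merge 3/68 + 7/68 → 5/34
merge 5/34 + 5/34 → 5/17
merge 7/34 + 1/4 → 31/68
merge 1/4 + 5/17 → 37/68
merge 31/68 + 37/68 → 1
L = 5/34 + 5/17 + 31/68 + 37/68 + 1 = 83/34 ≈ 2.441 bits/symbol.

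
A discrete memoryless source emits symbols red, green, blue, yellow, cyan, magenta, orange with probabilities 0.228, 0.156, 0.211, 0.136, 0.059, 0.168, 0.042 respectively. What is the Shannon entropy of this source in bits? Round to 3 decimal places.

2.635 bits

H = −Σ pᵢ log₂ pᵢ.
−0.228·log₂(0.228) = 0.4863
−0.156·log₂(0.156) = 0.4181
−0.211·log₂(0.211) = 0.4736
−0.136·log₂(0.136) = 0.3915
−0.059·log₂(0.059) = 0.2409
−0.168·log₂(0.168) = 0.4323
−0.042·log₂(0.042) = 0.1921
Sum ≈ 2.6349 → 2.635 bits.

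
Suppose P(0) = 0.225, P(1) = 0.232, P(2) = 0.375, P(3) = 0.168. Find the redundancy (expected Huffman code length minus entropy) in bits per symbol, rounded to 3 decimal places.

0.064 bits

Entropy H = −Σ p log₂ p ≈ 1.9362 bits.
Huffman merges: 21/125+9/40→393/1000; 29/125+3/8→607/1000; 393/1000+607/1000→1. L = 2 ≈ 2.0000.
L − H = 2.0000 − 1.9362 = 0.064 bits.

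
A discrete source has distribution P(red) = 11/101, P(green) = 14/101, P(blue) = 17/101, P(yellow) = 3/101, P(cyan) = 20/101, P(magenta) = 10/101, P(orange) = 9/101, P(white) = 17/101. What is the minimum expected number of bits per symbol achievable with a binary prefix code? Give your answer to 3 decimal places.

Repeatedly combine the two least-probable nodes; the expected code length is the sum of the merged weights.
merge 3/101 + 9/101 → 12/101
merge 10/101 + 11/101 → 21/101
merge 12/101 + 14/101 → 26/101
merge 17/101 + 17/101 → 34/101
merge 20/101 + 21/101 → 41/101
merge 26/101 + 34/101 → 60/101
merge 41/101 + 60/101 → 1
L = 12/101 + 21/101 + 26/101 + 34/101 + 41/101 + 60/101 + 1 = 295/101 ≈ 2.921 bits/symbol.

2.921 bits/symbol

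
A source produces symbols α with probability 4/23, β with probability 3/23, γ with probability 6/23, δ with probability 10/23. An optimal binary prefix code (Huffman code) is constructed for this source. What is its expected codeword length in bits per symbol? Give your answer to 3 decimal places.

1.870 bits/symbol

Repeatedly combine the two least-probable nodes; the expected code length is the sum of the merged weights.
merge 3/23 + 4/23 → 7/23
merge 6/23 + 7/23 → 13/23
merge 10/23 + 13/23 → 1
L = 7/23 + 13/23 + 1 = 43/23 ≈ 1.870 bits/symbol.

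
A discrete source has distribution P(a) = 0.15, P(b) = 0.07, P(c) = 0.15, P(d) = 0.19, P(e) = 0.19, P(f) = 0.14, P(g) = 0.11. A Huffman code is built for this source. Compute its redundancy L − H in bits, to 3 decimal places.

Entropy H = −Σ p log₂ p ≈ 2.7475 bits.
Huffman merges: 7/100+11/100→9/50; 7/50+3/20→29/100; 3/20+9/50→33/100; 19/100+19/100→19/50; 29/100+33/100→31/50; 19/50+31/50→1. L = 14/5 ≈ 2.8000.
L − H = 2.8000 − 2.7475 = 0.053 bits.

0.053 bits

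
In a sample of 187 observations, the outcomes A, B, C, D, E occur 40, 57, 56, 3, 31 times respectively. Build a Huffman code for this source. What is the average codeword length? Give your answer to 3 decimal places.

2.182 bits/symbol

Probabilities are the counts divided by 187.
Repeatedly combine the two least-probable nodes; the expected code length is the sum of the merged weights.
merge 3/187 + 31/187 → 2/11
merge 2/11 + 40/187 → 74/187
merge 56/187 + 57/187 → 113/187
merge 74/187 + 113/187 → 1
L = 2/11 + 74/187 + 113/187 + 1 = 24/11 ≈ 2.182 bits/symbol.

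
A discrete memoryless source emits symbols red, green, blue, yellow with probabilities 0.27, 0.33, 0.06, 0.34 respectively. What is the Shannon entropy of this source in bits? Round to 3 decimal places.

1.811 bits

H = −Σ pᵢ log₂ pᵢ.
−0.27·log₂(0.27) = 0.5100
−0.33·log₂(0.33) = 0.5278
−0.06·log₂(0.06) = 0.2435
−0.34·log₂(0.34) = 0.5292
Sum ≈ 1.8106 → 1.811 bits.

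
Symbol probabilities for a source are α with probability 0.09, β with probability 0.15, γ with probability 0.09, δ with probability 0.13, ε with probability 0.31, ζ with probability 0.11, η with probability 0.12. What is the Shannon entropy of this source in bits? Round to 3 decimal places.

2.660 bits

H = −Σ pᵢ log₂ pᵢ.
−0.09·log₂(0.09) = 0.3127
−0.15·log₂(0.15) = 0.4105
−0.09·log₂(0.09) = 0.3127
−0.13·log₂(0.13) = 0.3826
−0.31·log₂(0.31) = 0.5238
−0.11·log₂(0.11) = 0.3503
−0.12·log₂(0.12) = 0.3671
Sum ≈ 2.6596 → 2.660 bits.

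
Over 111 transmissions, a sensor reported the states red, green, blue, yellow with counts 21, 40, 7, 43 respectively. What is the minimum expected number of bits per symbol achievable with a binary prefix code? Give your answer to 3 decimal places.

1.865 bits/symbol

Probabilities are the counts divided by 111.
Repeatedly combine the two least-probable nodes; the expected code length is the sum of the merged weights.
merge 7/111 + 7/37 → 28/111
merge 28/111 + 40/111 → 68/111
merge 43/111 + 68/111 → 1
L = 28/111 + 68/111 + 1 = 69/37 ≈ 1.865 bits/symbol.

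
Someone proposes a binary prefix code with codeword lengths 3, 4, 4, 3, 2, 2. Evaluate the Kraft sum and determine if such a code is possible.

With common denominator 2^4 = 16: Σ 2^(−ℓᵢ) = 2/16 + 1/16 + 1/16 + 2/16 + 4/16 + 4/16 = 14/16 = 0.875.
Kraft's inequality requires Σ ≤ 1; here Σ = 0.875 ≤ 1, so such a prefix code exists.

0.875; yes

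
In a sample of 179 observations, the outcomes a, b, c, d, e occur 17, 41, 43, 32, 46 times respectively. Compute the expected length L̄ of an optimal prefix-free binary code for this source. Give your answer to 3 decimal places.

2.274 bits/symbol

Probabilities are the counts divided by 179.
Repeatedly combine the two least-probable nodes; the expected code length is the sum of the merged weights.
merge 17/179 + 32/179 → 49/179
merge 41/179 + 43/179 → 84/179
merge 46/179 + 49/179 → 95/179
merge 84/179 + 95/179 → 1
L = 49/179 + 84/179 + 95/179 + 1 = 407/179 ≈ 2.274 bits/symbol.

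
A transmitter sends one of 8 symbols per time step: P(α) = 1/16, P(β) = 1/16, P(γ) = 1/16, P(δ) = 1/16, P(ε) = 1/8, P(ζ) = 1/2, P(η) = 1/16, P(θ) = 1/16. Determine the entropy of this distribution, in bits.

2.375 bits

Each probability is a power of 1/2, so log₂(1/p) is an integer.
H = Σ p·log₂(1/p) = 1/16·4 + 1/16·4 + 1/16·4 + 1/16·4 + 1/8·3 + 1/2·1 + 1/16·4 + 1/16·4 = 2.375 bits.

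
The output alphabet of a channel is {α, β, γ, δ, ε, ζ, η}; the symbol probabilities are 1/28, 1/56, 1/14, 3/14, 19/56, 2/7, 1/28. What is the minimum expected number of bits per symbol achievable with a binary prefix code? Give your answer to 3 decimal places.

2.304 bits/symbol

Repeatedly combine the two least-probable nodes; the expected code length is the sum of the merged weights.
merge 1/56 + 1/28 → 3/56
merge 1/28 + 3/56 → 5/56
merge 1/14 + 5/56 → 9/56
merge 9/56 + 3/14 → 3/8
merge 2/7 + 19/56 → 5/8
merge 3/8 + 5/8 → 1
L = 3/56 + 5/56 + 9/56 + 3/8 + 5/8 + 1 = 129/56 ≈ 2.304 bits/symbol.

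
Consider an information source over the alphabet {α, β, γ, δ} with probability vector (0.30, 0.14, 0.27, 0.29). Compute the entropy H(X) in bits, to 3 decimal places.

1.946 bits

H = −Σ pᵢ log₂ pᵢ.
−0.30·log₂(0.30) = 0.5211
−0.14·log₂(0.14) = 0.3971
−0.27·log₂(0.27) = 0.5100
−0.29·log₂(0.29) = 0.5179
Sum ≈ 1.9461 → 1.946 bits.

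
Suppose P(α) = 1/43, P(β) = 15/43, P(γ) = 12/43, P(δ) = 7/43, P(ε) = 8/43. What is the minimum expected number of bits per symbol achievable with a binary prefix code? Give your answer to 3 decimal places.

Repeatedly combine the two least-probable nodes; the expected code length is the sum of the merged weights.
merge 1/43 + 7/43 → 8/43
merge 8/43 + 8/43 → 16/43
merge 12/43 + 15/43 → 27/43
merge 16/43 + 27/43 → 1
L = 8/43 + 16/43 + 27/43 + 1 = 94/43 ≈ 2.186 bits/symbol.

2.186 bits/symbol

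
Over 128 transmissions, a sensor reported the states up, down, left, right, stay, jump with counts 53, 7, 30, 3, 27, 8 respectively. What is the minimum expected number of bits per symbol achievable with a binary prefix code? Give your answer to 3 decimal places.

2.156 bits/symbol

Probabilities are the counts divided by 128.
Repeatedly combine the two least-probable nodes; the expected code length is the sum of the merged weights.
merge 3/128 + 7/128 → 5/64
merge 1/16 + 5/64 → 9/64
merge 9/64 + 27/128 → 45/128
merge 15/64 + 45/128 → 75/128
merge 53/128 + 75/128 → 1
L = 5/64 + 9/64 + 45/128 + 75/128 + 1 = 69/32 ≈ 2.156 bits/symbol.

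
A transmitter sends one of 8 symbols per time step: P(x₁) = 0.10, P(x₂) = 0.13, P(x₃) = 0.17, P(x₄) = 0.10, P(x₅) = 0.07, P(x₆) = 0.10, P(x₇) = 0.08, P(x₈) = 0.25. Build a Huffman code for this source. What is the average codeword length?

Repeatedly combine the two least-probable nodes; the expected code length is the sum of the merged weights.
merge 7/100 + 2/25 → 3/20
merge 1/10 + 1/10 → 1/5
merge 1/10 + 13/100 → 23/100
merge 3/20 + 17/100 → 8/25
merge 1/5 + 23/100 → 43/100
merge 1/4 + 8/25 → 57/100
merge 43/100 + 57/100 → 1
L = 3/20 + 1/5 + 23/100 + 8/25 + 43/100 + 57/100 + 1 = 29/10 = 2.9 bits/symbol.

2.9 bits/symbol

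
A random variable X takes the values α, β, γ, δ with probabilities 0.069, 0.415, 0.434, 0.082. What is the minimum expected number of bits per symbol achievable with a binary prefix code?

Repeatedly combine the two least-probable nodes; the expected code length is the sum of the merged weights.
merge 69/1000 + 41/500 → 151/1000
merge 151/1000 + 83/200 → 283/500
merge 217/500 + 283/500 → 1
L = 151/1000 + 283/500 + 1 = 1717/1000 = 1.717 bits/symbol.

1.717 bits/symbol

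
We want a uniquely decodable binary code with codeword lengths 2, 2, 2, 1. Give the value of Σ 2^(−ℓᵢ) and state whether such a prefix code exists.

1.25; no

With common denominator 2^2 = 4: Σ 2^(−ℓᵢ) = 1/4 + 1/4 + 1/4 + 2/4 = 5/4 = 1.25.
Kraft's inequality requires Σ ≤ 1; here Σ = 1.25 > 1, so no such prefix code exists.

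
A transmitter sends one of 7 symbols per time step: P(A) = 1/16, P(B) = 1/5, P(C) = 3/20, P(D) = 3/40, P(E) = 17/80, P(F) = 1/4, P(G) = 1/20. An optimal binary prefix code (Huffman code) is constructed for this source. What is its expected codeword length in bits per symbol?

2.6375 bits/symbol

Repeatedly combine the two least-probable nodes; the expected code length is the sum of the merged weights.
merge 1/20 + 1/16 → 9/80
merge 3/40 + 9/80 → 3/16
merge 3/20 + 3/16 → 27/80
merge 1/5 + 17/80 → 33/80
merge 1/4 + 27/80 → 47/80
merge 33/80 + 47/80 → 1
L = 9/80 + 3/16 + 27/80 + 33/80 + 47/80 + 1 = 211/80 = 2.6375 bits/symbol.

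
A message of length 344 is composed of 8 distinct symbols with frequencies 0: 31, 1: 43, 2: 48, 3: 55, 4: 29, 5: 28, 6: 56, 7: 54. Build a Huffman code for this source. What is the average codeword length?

Probabilities are the counts divided by 344.
Repeatedly combine the two least-probable nodes; the expected code length is the sum of the merged weights.
merge 7/86 + 29/344 → 57/344
merge 31/344 + 1/8 → 37/172
merge 6/43 + 27/172 → 51/172
merge 55/344 + 7/43 → 111/344
merge 57/344 + 37/172 → 131/344
merge 51/172 + 111/344 → 213/344
merge 131/344 + 213/344 → 1
L = 57/344 + 37/172 + 51/172 + 111/344 + 131/344 + 213/344 + 1 = 3 bits/symbol.

3 bits/symbol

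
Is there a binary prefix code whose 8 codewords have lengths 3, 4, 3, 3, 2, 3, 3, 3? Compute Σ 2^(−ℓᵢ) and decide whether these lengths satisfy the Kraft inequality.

1.0625; no

With common denominator 2^4 = 16: Σ 2^(−ℓᵢ) = 2/16 + 1/16 + 2/16 + 2/16 + 4/16 + 2/16 + 2/16 + 2/16 = 17/16 = 1.0625.
Kraft's inequality requires Σ ≤ 1; here Σ = 1.0625 > 1, so no such prefix code exists.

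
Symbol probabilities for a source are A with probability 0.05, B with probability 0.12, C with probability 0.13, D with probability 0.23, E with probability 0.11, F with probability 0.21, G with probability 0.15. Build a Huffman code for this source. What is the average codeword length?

2.72 bits/symbol

Repeatedly combine the two least-probable nodes; the expected code length is the sum of the merged weights.
merge 1/20 + 11/100 → 4/25
merge 3/25 + 13/100 → 1/4
merge 3/20 + 4/25 → 31/100
merge 21/100 + 23/100 → 11/25
merge 1/4 + 31/100 → 14/25
merge 11/25 + 14/25 → 1
L = 4/25 + 1/4 + 31/100 + 11/25 + 14/25 + 1 = 68/25 = 2.72 bits/symbol.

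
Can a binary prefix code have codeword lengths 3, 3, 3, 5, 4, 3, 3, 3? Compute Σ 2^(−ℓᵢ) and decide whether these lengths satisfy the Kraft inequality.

With common denominator 2^5 = 32: Σ 2^(−ℓᵢ) = 4/32 + 4/32 + 4/32 + 1/32 + 2/32 + 4/32 + 4/32 + 4/32 = 27/32 = 0.84375.
Kraft's inequality requires Σ ≤ 1; here Σ = 0.84375 ≤ 1, so such a prefix code exists.

0.84375; yes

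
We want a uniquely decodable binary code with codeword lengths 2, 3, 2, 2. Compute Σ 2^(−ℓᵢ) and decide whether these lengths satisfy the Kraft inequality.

With common denominator 2^3 = 8: Σ 2^(−ℓᵢ) = 2/8 + 1/8 + 2/8 + 2/8 = 7/8 = 0.875.
Kraft's inequality requires Σ ≤ 1; here Σ = 0.875 ≤ 1, so such a prefix code exists.

0.875; yes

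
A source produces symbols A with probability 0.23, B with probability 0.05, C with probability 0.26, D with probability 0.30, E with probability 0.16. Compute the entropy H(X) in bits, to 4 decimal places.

2.1532 bits

H = −Σ pᵢ log₂ pᵢ.
−0.23·log₂(0.23) = 0.4877
−0.05·log₂(0.05) = 0.2161
−0.26·log₂(0.26) = 0.5053
−0.30·log₂(0.30) = 0.5211
−0.16·log₂(0.16) = 0.4230
Sum ≈ 2.1532 → 2.1532 bits.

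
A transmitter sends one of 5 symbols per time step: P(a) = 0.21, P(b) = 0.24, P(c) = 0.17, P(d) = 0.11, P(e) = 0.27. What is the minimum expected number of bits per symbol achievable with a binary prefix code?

Repeatedly combine the two least-probable nodes; the expected code length is the sum of the merged weights.
merge 11/100 + 17/100 → 7/25
merge 21/100 + 6/25 → 9/20
merge 27/100 + 7/25 → 11/20
merge 9/20 + 11/20 → 1
L = 7/25 + 9/20 + 11/20 + 1 = 57/25 = 2.28 bits/symbol.

2.28 bits/symbol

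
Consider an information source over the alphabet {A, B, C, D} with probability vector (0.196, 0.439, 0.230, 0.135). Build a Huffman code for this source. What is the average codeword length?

1.892 bits/symbol

Repeatedly combine the two least-probable nodes; the expected code length is the sum of the merged weights.
merge 27/200 + 49/250 → 331/1000
merge 23/100 + 331/1000 → 561/1000
merge 439/1000 + 561/1000 → 1
L = 331/1000 + 561/1000 + 1 = 473/250 = 1.892 bits/symbol.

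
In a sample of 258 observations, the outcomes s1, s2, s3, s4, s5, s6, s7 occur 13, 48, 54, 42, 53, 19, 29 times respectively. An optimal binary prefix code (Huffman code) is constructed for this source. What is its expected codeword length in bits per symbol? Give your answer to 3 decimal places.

Probabilities are the counts divided by 258.
Repeatedly combine the two least-probable nodes; the expected code length is the sum of the merged weights.
merge 13/258 + 19/258 → 16/129
merge 29/258 + 16/129 → 61/258
merge 7/43 + 8/43 → 15/43
merge 53/258 + 9/43 → 107/258
merge 61/258 + 15/43 → 151/258
merge 107/258 + 151/258 → 1
L = 16/129 + 61/258 + 15/43 + 107/258 + 151/258 + 1 = 233/86 ≈ 2.709 bits/symbol.

2.709 bits/symbol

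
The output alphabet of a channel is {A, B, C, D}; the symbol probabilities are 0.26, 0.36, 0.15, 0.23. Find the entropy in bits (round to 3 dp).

1.934 bits

H = −Σ pᵢ log₂ pᵢ.
−0.26·log₂(0.26) = 0.5053
−0.36·log₂(0.36) = 0.5306
−0.15·log₂(0.15) = 0.4105
−0.23·log₂(0.23) = 0.4877
Sum ≈ 1.9341 → 1.934 bits.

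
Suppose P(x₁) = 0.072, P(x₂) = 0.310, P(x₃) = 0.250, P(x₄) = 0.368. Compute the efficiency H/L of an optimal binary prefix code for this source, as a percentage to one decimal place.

93.5%

Entropy H = −Σ p log₂ p ≈ 1.8278 bits.
Huffman merges: 9/125+1/4→161/500; 31/100+161/500→79/125; 46/125+79/125→1. L = 977/500 ≈ 1.9540.
Efficiency = H/L = 1.8278/1.9540 = 93.5%.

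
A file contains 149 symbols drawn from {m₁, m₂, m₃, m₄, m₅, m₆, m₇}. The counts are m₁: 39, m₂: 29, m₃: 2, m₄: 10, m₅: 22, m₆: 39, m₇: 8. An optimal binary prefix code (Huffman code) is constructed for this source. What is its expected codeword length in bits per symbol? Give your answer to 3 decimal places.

2.483 bits/symbol

Probabilities are the counts divided by 149.
Repeatedly combine the two least-probable nodes; the expected code length is the sum of the merged weights.
merge 2/149 + 8/149 → 10/149
merge 10/149 + 10/149 → 20/149
merge 20/149 + 22/149 → 42/149
merge 29/149 + 39/149 → 68/149
merge 39/149 + 42/149 → 81/149
merge 68/149 + 81/149 → 1
L = 10/149 + 20/149 + 42/149 + 68/149 + 81/149 + 1 = 370/149 ≈ 2.483 bits/symbol.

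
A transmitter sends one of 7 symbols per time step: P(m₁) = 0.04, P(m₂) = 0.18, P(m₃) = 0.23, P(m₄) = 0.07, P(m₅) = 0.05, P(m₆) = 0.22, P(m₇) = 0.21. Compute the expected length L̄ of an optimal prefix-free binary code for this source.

2.59 bits/symbol

Repeatedly combine the two least-probable nodes; the expected code length is the sum of the merged weights.
merge 1/25 + 1/20 → 9/100
merge 7/100 + 9/100 → 4/25
merge 4/25 + 9/50 → 17/50
merge 21/100 + 11/50 → 43/100
merge 23/100 + 17/50 → 57/100
merge 43/100 + 57/100 → 1
L = 9/100 + 4/25 + 17/50 + 43/100 + 57/100 + 1 = 259/100 = 2.59 bits/symbol.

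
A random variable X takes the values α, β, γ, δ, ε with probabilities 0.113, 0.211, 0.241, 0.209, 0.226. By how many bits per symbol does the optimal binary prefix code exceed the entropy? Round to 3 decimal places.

Entropy H = −Σ p log₂ p ≈ 2.2807 bits.
Huffman merges: 113/1000+209/1000→161/500; 211/1000+113/500→437/1000; 241/1000+161/500→563/1000; 437/1000+563/1000→1. L = 1161/500 ≈ 2.3220.
L − H = 2.3220 − 2.2807 = 0.041 bits.

0.041 bits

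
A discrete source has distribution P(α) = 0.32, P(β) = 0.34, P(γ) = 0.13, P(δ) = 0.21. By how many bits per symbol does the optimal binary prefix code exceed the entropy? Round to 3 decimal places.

0.089 bits

Entropy H = −Σ p log₂ p ≈ 1.9107 bits.
Huffman merges: 13/100+21/100→17/50; 8/25+17/50→33/50; 17/50+33/50→1. L = 2 ≈ 2.0000.
L − H = 2.0000 − 1.9107 = 0.089 bits.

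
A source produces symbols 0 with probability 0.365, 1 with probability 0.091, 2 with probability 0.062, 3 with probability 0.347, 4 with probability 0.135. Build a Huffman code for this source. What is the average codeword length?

2.076 bits/symbol

Repeatedly combine the two least-probable nodes; the expected code length is the sum of the merged weights.
merge 31/500 + 91/1000 → 153/1000
merge 27/200 + 153/1000 → 36/125
merge 36/125 + 347/1000 → 127/200
merge 73/200 + 127/200 → 1
L = 153/1000 + 36/125 + 127/200 + 1 = 519/250 = 2.076 bits/symbol.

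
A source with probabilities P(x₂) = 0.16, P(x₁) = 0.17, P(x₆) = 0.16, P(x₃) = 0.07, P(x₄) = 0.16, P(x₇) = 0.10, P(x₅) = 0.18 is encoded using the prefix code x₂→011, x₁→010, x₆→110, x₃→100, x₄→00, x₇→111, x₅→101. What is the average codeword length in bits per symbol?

L̄ = Σ pᵢ·ℓᵢ = 0.16·3 + 0.17·3 + 0.16·3 + 0.07·3 + 0.16·2 + 0.10·3 + 0.18·3 = 2.84 bits/symbol.

2.84 bits/symbol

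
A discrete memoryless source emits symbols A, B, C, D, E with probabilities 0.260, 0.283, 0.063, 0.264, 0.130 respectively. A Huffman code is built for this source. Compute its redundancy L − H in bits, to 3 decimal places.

0.031 bits

Entropy H = −Σ p log₂ p ≈ 2.1618 bits.
Huffman merges: 63/1000+13/100→193/1000; 193/1000+13/50→453/1000; 33/125+283/1000→547/1000; 453/1000+547/1000→1. L = 2193/1000 ≈ 2.1930.
L − H = 2.1930 − 2.1618 = 0.031 bits.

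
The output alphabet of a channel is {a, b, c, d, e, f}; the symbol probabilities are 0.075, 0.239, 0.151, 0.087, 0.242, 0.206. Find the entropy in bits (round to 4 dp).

2.4570 bits

H = −Σ pᵢ log₂ pᵢ.
−0.075·log₂(0.075) = 0.2803
−0.239·log₂(0.239) = 0.4935
−0.151·log₂(0.151) = 0.4118
−0.087·log₂(0.087) = 0.3065
−0.242·log₂(0.242) = 0.4954
−0.206·log₂(0.206) = 0.4695
Sum ≈ 2.4570 → 2.4570 bits.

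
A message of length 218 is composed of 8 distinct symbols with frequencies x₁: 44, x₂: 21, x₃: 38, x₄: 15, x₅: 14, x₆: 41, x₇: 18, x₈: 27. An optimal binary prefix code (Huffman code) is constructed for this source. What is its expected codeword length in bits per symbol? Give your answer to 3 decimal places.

2.922 bits/symbol

Probabilities are the counts divided by 218.
Repeatedly combine the two least-probable nodes; the expected code length is the sum of the merged weights.
merge 7/109 + 15/218 → 29/218
merge 9/109 + 21/218 → 39/218
merge 27/218 + 29/218 → 28/109
merge 19/109 + 39/218 → 77/218
merge 41/218 + 22/109 → 85/218
merge 28/109 + 77/218 → 133/218
merge 85/218 + 133/218 → 1
L = 29/218 + 39/218 + 28/109 + 77/218 + 85/218 + 133/218 + 1 = 637/218 ≈ 2.922 bits/symbol.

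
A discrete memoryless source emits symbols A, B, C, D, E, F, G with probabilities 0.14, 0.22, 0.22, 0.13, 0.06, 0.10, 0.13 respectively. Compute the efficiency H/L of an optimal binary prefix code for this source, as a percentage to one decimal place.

99.2%

Entropy H = −Σ p log₂ p ≈ 2.6993 bits.
Huffman merges: 3/50+1/10→4/25; 13/100+13/100→13/50; 7/50+4/25→3/10; 11/50+11/50→11/25; 13/50+3/10→14/25; 11/25+14/25→1. L = 68/25 ≈ 2.7200.
Efficiency = H/L = 2.6993/2.7200 = 99.2%.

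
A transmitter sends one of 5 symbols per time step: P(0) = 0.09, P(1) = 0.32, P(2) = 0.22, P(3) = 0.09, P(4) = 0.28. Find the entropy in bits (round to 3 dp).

2.146 bits

H = −Σ pᵢ log₂ pᵢ.
−0.09·log₂(0.09) = 0.3127
−0.32·log₂(0.32) = 0.5260
−0.22·log₂(0.22) = 0.4806
−0.09·log₂(0.09) = 0.3127
−0.28·log₂(0.28) = 0.5142
Sum ≈ 2.1461 → 2.146 bits.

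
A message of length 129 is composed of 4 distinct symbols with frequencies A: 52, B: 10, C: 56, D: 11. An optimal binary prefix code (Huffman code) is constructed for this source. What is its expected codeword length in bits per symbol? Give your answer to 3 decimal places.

1.729 bits/symbol

Probabilities are the counts divided by 129.
Repeatedly combine the two least-probable nodes; the expected code length is the sum of the merged weights.
merge 10/129 + 11/129 → 7/43
merge 7/43 + 52/129 → 73/129
merge 56/129 + 73/129 → 1
L = 7/43 + 73/129 + 1 = 223/129 ≈ 1.729 bits/symbol.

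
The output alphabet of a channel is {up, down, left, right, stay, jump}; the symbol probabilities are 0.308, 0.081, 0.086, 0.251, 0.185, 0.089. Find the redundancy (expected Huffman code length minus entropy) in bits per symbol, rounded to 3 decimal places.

0.040 bits

Entropy H = −Σ p log₂ p ≈ 2.3829 bits.
Huffman merges: 81/1000+43/500→167/1000; 89/1000+167/1000→32/125; 37/200+251/1000→109/250; 32/125+77/250→141/250; 109/250+141/250→1. L = 2423/1000 ≈ 2.4230.
L − H = 2.4230 − 2.3829 = 0.040 bits.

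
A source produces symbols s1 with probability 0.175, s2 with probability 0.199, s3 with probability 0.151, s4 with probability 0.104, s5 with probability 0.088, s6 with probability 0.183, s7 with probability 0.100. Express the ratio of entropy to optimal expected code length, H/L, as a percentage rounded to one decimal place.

98.0%

Entropy H = −Σ p log₂ p ≈ 2.7441 bits.
Huffman merges: 11/125+1/10→47/250; 13/125+151/1000→51/200; 7/40+183/1000→179/500; 47/250+199/1000→387/1000; 51/200+179/500→613/1000; 387/1000+613/1000→1. L = 2801/1000 ≈ 2.8010.
Efficiency = H/L = 2.7441/2.8010 = 98.0%.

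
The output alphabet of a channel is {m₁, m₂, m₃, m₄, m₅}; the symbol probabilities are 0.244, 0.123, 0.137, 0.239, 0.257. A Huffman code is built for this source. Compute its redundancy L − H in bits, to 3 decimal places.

Entropy H = −Σ p log₂ p ≈ 2.2586 bits.
Huffman merges: 123/1000+137/1000→13/50; 239/1000+61/250→483/1000; 257/1000+13/50→517/1000; 483/1000+517/1000→1. L = 113/50 ≈ 2.2600.
L − H = 2.2600 − 2.2586 = 0.001 bits.

0.001 bits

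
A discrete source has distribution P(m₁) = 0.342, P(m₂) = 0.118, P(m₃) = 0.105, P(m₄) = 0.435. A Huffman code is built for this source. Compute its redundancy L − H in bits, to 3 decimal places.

0.031 bits

Entropy H = −Σ p log₂ p ≈ 1.7570 bits.
Huffman merges: 21/200+59/500→223/1000; 223/1000+171/500→113/200; 87/200+113/200→1. L = 447/250 ≈ 1.7880.
L − H = 1.7880 − 1.7570 = 0.031 bits.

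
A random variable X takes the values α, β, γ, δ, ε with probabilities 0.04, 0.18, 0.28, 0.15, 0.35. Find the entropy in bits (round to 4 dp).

H = −Σ pᵢ log₂ pᵢ.
−0.04·log₂(0.04) = 0.1858
−0.18·log₂(0.18) = 0.4453
−0.28·log₂(0.28) = 0.5142
−0.15·log₂(0.15) = 0.4105
−0.35·log₂(0.35) = 0.5301
Sum ≈ 2.0859 → 2.0859 bits.

2.0859 bits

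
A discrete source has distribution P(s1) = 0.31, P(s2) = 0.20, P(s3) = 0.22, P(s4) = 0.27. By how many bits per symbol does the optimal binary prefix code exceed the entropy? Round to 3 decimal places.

0.021 bits

Entropy H = −Σ p log₂ p ≈ 1.9788 bits.
Huffman merges: 1/5+11/50→21/50; 27/100+31/100→29/50; 21/50+29/50→1. L = 2 ≈ 2.0000.
L − H = 2.0000 − 1.9788 = 0.021 bits.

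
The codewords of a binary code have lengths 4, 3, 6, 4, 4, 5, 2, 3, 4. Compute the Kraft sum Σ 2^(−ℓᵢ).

0.796875

With common denominator 2^6 = 64: Σ 2^(−ℓᵢ) = 4/64 + 8/64 + 1/64 + 4/64 + 4/64 + 2/64 + 16/64 + 8/64 + 4/64 = 51/64 = 0.796875.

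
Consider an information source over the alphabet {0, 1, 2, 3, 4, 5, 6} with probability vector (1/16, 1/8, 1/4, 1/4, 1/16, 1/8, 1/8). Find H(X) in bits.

Each probability is a power of 1/2, so log₂(1/p) is an integer.
H = Σ p·log₂(1/p) = 1/16·4 + 1/8·3 + 1/4·2 + 1/4·2 + 1/16·4 + 1/8·3 + 1/8·3 = 2.625 bits.

2.625 bits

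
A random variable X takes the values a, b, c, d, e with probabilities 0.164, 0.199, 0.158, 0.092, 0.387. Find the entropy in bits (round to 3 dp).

H = −Σ pᵢ log₂ pᵢ.
−0.164·log₂(0.164) = 0.4278
−0.199·log₂(0.199) = 0.4635
−0.158·log₂(0.158) = 0.4206
−0.092·log₂(0.092) = 0.3167
−0.387·log₂(0.387) = 0.5300
Sum ≈ 2.1586 → 2.159 bits.

2.159 bits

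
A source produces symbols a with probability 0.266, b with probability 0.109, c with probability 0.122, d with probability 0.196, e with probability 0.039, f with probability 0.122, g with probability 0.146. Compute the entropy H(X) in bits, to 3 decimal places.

H = −Σ pᵢ log₂ pᵢ.
−0.266·log₂(0.266) = 0.5082
−0.109·log₂(0.109) = 0.3485
−0.122·log₂(0.122) = 0.3703
−0.196·log₂(0.196) = 0.4608
−0.039·log₂(0.039) = 0.1825
−0.122·log₂(0.122) = 0.3703
−0.146·log₂(0.146) = 0.4053
Sum ≈ 2.6459 → 2.646 bits.

2.646 bits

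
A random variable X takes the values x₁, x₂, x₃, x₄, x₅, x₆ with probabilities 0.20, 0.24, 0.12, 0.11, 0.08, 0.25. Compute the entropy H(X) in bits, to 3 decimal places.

H = −Σ pᵢ log₂ pᵢ.
−0.20·log₂(0.20) = 0.4644
−0.24·log₂(0.24) = 0.4941
−0.12·log₂(0.12) = 0.3671
−0.11·log₂(0.11) = 0.3503
−0.08·log₂(0.08) = 0.2915
−0.25·log₂(0.25) = 0.5000
Sum ≈ 2.4674 → 2.467 bits.

2.467 bits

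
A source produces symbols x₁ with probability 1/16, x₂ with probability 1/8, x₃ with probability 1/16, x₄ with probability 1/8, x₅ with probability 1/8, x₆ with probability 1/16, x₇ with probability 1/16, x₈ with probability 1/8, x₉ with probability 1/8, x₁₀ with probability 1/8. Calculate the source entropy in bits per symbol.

3.25 bits

Each probability is a power of 1/2, so log₂(1/p) is an integer.
H = Σ p·log₂(1/p) = 1/16·4 + 1/8·3 + 1/16·4 + 1/8·3 + 1/8·3 + 1/16·4 + 1/16·4 + 1/8·3 + 1/8·3 + 1/8·3 = 3.25 bits.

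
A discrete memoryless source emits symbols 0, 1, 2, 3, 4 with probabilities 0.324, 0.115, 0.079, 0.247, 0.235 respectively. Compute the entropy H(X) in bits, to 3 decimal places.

H = −Σ pᵢ log₂ pᵢ.
−0.324·log₂(0.324) = 0.5268
−0.115·log₂(0.115) = 0.3588
−0.079·log₂(0.079) = 0.2893
−0.247·log₂(0.247) = 0.4983
−0.235·log₂(0.235) = 0.4910
Sum ≈ 2.1642 → 2.164 bits.

2.164 bits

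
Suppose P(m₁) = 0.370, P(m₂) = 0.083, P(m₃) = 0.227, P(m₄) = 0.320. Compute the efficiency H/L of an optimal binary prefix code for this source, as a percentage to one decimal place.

94.9%

Entropy H = −Σ p log₂ p ≈ 1.8404 bits.
Huffman merges: 83/1000+227/1000→31/100; 31/100+8/25→63/100; 37/100+63/100→1. L = 97/50 ≈ 1.9400.
Efficiency = H/L = 1.8404/1.9400 = 94.9%.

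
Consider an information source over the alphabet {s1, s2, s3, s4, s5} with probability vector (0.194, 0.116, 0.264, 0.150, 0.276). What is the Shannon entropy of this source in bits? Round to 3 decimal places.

H = −Σ pᵢ log₂ pᵢ.
−0.194·log₂(0.194) = 0.4590
−0.116·log₂(0.116) = 0.3605
−0.264·log₂(0.264) = 0.5072
−0.150·log₂(0.150) = 0.4105
−0.276·log₂(0.276) = 0.5126
Sum ≈ 2.2499 → 2.250 bits.

2.250 bits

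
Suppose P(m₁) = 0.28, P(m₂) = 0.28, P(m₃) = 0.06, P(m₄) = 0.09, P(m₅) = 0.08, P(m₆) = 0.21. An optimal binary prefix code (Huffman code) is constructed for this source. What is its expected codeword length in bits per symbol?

2.37 bits/symbol

Repeatedly combine the two least-probable nodes; the expected code length is the sum of the merged weights.
merge 3/50 + 2/25 → 7/50
merge 9/100 + 7/50 → 23/100
merge 21/100 + 23/100 → 11/25
merge 7/25 + 7/25 → 14/25
merge 11/25 + 14/25 → 1
L = 7/50 + 23/100 + 11/25 + 14/25 + 1 = 237/100 = 2.37 bits/symbol.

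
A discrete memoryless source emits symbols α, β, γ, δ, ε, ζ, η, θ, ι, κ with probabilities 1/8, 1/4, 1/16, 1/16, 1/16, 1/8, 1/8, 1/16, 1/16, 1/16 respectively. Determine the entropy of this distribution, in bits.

3.125 bits

Each probability is a power of 1/2, so log₂(1/p) is an integer.
H = Σ p·log₂(1/p) = 1/8·3 + 1/4·2 + 1/16·4 + 1/16·4 + 1/16·4 + 1/8·3 + 1/8·3 + 1/16·4 + 1/16·4 + 1/16·4 = 3.125 bits.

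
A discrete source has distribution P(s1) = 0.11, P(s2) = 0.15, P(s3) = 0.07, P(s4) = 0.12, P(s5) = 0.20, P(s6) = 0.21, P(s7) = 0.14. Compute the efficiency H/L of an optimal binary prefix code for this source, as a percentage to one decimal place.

98.6%

Entropy H = −Σ p log₂ p ≈ 2.7308 bits.
Huffman merges: 7/100+11/100→9/50; 3/25+7/50→13/50; 3/20+9/50→33/100; 1/5+21/100→41/100; 13/50+33/100→59/100; 41/100+59/100→1. L = 277/100 ≈ 2.7700.
Efficiency = H/L = 2.7308/2.7700 = 98.6%.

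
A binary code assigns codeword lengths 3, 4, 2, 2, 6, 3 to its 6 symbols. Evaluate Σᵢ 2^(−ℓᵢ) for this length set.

0.828125

With common denominator 2^6 = 64: Σ 2^(−ℓᵢ) = 8/64 + 4/64 + 16/64 + 16/64 + 1/64 + 8/64 = 53/64 = 0.828125.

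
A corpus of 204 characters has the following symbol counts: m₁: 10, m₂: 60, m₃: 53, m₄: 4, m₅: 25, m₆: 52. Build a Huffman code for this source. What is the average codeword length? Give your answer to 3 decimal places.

Probabilities are the counts divided by 204.
Repeatedly combine the two least-probable nodes; the expected code length is the sum of the merged weights.
merge 1/51 + 5/102 → 7/102
merge 7/102 + 25/204 → 13/68
merge 13/68 + 13/51 → 91/204
merge 53/204 + 5/17 → 113/204
merge 91/204 + 113/204 → 1
L = 7/102 + 13/68 + 91/204 + 113/204 + 1 = 461/204 ≈ 2.260 bits/symbol.

2.260 bits/symbol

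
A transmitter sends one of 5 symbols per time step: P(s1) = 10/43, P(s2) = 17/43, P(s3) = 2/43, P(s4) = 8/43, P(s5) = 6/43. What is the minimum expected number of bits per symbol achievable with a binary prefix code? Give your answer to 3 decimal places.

2.163 bits/symbol

Repeatedly combine the two least-probable nodes; the expected code length is the sum of the merged weights.
merge 2/43 + 6/43 → 8/43
merge 8/43 + 8/43 → 16/43
merge 10/43 + 16/43 → 26/43
merge 17/43 + 26/43 → 1
L = 8/43 + 16/43 + 26/43 + 1 = 93/43 ≈ 2.163 bits/symbol.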